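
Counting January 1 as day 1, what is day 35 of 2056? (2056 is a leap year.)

January has 31 days (35 − 31 = 4 remain).
4 into February → February 4.

4 February 2056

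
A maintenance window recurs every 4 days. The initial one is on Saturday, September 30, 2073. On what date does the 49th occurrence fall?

April 10, 2074

The 49th occurrence is 48 intervals after the first: 48 × 4 = 192 days after September 30, 2073.
September has 30 days — 0 days to the end of September leaves 192.
October has 31 days (161 left).
November has 30 days (131 left).
December has 31 days (100 left).
January has 31 days (69 left).
February has 28 days (41 left).
March has 31 days (10 left).
10 days into April → April 10, 2074.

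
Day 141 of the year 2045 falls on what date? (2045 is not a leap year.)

2045-05-21

January has 31 days (141 − 31 = 110 remain).
February has 28 days (110 − 28 = 82 remain).
March has 31 days (82 − 31 = 51 remain).
April has 30 days (51 − 30 = 21 remain).
21 into May → May 21.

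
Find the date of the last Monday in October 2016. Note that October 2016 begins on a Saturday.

2016-10-31

October 2016 begins on a Saturday, so the first Monday is October 3 (2 days later).
October 2016 has 31 days. Adding weeks: 3, 10, 17, 24, 31 — the last one ≤ 31 is the 31st.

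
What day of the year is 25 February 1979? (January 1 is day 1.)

56

Days in months before February: 31 = 31.
Plus 25 days into February → day 56.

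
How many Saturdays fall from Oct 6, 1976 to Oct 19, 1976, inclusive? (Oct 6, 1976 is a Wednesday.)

Oct 6, 1976 is a Wednesday; the first Saturday on or after it is Oct 9, 1976 (3 days later).
From Oct 9, 1976 to Oct 19, 1976 is 19 − 9 = 10 days.
10 ÷ 7 = 1 full weeks with remainder 3, so 1 more Saturdays after the first → 2.

2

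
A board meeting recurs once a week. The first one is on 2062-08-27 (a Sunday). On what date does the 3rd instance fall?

The 3rd occurrence is 2 intervals after the first: 2 × 7 = 14 days after 2062-08-27.
August has 31 days — 4 days to the end of August leaves 10.
10 days into September → 2062-09-10.

2062-09-10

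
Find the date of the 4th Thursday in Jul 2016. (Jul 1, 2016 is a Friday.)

Jul 28, 2016

Jul 2016 begins on a Friday, so the first Thursday is Jul 7 (6 days later).
The 4th Thursday is 3 weeks later: 7 + 21 = 28.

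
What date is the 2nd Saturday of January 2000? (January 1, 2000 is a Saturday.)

8 January 2000

January 2000 begins on a Saturday, so the first Saturday is January 1.
The 2nd Saturday is 1 weeks later: 1 + 7 = 8.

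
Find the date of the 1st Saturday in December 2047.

7 December 2047

December 2047 begins on a Sunday, so the first Saturday is December 7 (6 days later).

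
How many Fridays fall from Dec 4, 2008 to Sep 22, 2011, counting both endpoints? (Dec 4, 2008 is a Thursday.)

146

Dec 4, 2008 is a Thursday; the first Friday on or after it is Dec 5, 2008 (1 day later).
From Dec 5, 2008 to Sep 22, 2011: 26 + 365 + 365 + 265 = 1021 days (rest of 2008, 2009, 2010, to Sep 22, 2011 in 2011).
1021 ÷ 7 = 145 full weeks with remainder 6, so 145 more Fridays after the first → 146.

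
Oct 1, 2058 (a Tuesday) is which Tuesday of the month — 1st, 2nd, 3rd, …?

1st

Day 1 falls in week ⌈1/7⌉ of the month.
Days 1–7 hold the 1st Tuesday, 8–14 the 2nd, 15–21 the 3rd, 22–28 the 4th, 29–31 the 5th.
1 is in the range for the 1st.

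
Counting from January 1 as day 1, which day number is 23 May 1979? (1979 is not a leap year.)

143

Days in months before May: 31 + 28 + 31 + 30 = 120.
Plus 23 days into May → day 143.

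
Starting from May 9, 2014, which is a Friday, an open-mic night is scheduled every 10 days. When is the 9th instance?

July 28, 2014

The 9th occurrence is 8 intervals after the first: 8 × 10 = 80 days after May 9, 2014.
May has 31 days — 22 days to the end of May leaves 58.
June has 30 days (28 left).
28 days into July → July 28, 2014.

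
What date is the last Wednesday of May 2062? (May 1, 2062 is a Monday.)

May 2062 begins on a Monday, so the first Wednesday is May 3 (2 days later).
May 2062 has 31 days. Adding weeks: 3, 10, 17, 24, 31 — the last one ≤ 31 is the 31st.

May 31, 2062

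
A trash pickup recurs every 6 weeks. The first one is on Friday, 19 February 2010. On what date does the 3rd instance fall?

14 May 2010

The 3rd occurrence is 2 intervals after the first: 2 × 42 = 84 days after 19 February 2010.
February has 28 days — 9 days to the end of February leaves 75.
March has 31 days (44 left).
April has 30 days (14 left).
14 days into May → 14 May 2010.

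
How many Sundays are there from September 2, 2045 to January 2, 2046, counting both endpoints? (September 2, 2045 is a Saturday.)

18

September 2, 2045 is a Saturday; the first Sunday on or after it is September 3, 2045 (1 day later).
From September 3, 2045 to January 2, 2046: 27 + 31 + 30 + 31 + 2 = 121 days (rest of September, October, November, December, January).
121 ÷ 7 = 17 full weeks with remainder 2, so 17 more Sundays after the first → 18.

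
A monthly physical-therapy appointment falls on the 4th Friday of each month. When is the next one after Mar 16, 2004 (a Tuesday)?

Mar 2004 starts on a Monday; its first Friday is the 5th, so the 4th Friday is the 26th — Mar 26, 2004.
Mar 26, 2004 is after Mar 16, 2004, so that is the next one.

Mar 26, 2004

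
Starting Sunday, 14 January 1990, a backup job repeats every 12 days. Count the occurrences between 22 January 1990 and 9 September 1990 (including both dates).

Occurrences land 12·i days after 14 January 1990 for i = 0, 1, 2, …
22 January 1990 is 8 days after the start; 8 ÷ 12 = 0 remainder 8; since the remainder is 8, round up to i = 1. First occurrence in the window: #2 on 26 January 1990 (1×12 = 12 days in).
9 September 1990 is 238 days after the start; 238 ÷ 12 = 19 remainder 10. Last occurrence in the window: #20 on 30 August 1990.
Occurrences #2 through #20: 19 in total.

19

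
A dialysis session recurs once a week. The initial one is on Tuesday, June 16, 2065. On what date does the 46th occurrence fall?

April 27, 2066

The 46th occurrence is 45 intervals after the first: 45 × 7 = 315 days after June 16, 2065.
June has 30 days — 14 days to the end of June leaves 301.
July has 31 days (270 left).
August has 31 days (239 left).
September has 30 days (209 left).
October has 31 days (178 left).
November has 30 days (148 left).
December has 31 days (117 left).
January has 31 days (86 left).
February has 28 days (58 left).
March has 31 days (27 left).
27 days into April → April 27, 2066.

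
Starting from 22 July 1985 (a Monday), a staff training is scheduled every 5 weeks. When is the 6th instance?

The 6th occurrence is 5 intervals after the first: 5 × 35 = 175 days after 22 July 1985.
July has 31 days — 9 days to the end of July leaves 166.
August has 31 days (135 left).
September has 30 days (105 left).
October has 31 days (74 left).
November has 30 days (44 left).
December has 31 days (13 left).
13 days into January → 13 January 1986.

13 January 1986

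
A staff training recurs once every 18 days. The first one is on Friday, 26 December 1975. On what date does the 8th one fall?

30 April 1976

The 8th occurrence is 7 intervals after the first: 7 × 18 = 126 days after 26 December 1975.
December has 31 days — 5 days to the end of December leaves 121.
January has 31 days (90 left).
February has 29 days (61 left).
March has 31 days (30 left).
30 days into April → 30 April 1976.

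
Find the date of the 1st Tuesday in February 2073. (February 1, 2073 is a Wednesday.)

2073-02-07

February 2073 begins on a Wednesday, so the first Tuesday is February 7 (6 days later).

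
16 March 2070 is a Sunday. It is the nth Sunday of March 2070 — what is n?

Day 16 falls in week ⌈16/7⌉ of the month.
Days 1–7 hold the 1st Sunday, 8–14 the 2nd, 15–21 the 3rd, 22–28 the 4th, 29–31 the 5th.
16 is in the range for the 3rd.

3rd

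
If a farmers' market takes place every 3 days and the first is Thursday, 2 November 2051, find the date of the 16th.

The 16th occurrence is 15 intervals after the first: 15 × 3 = 45 days after 2 November 2051.
November has 30 days — 28 days to the end of November leaves 17.
17 days into December → 17 December 2051.

17 December 2051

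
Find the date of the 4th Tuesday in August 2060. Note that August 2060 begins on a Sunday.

2060-08-24

August 2060 begins on a Sunday, so the first Tuesday is August 3 (2 days later).
The 4th Tuesday is 3 weeks later: 3 + 21 = 24.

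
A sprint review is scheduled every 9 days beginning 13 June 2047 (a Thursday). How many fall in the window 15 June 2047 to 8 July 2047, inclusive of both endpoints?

2

Occurrences land 9·i days after 13 June 2047 for i = 0, 1, 2, …
15 June 2047 is 2 days after the start; 2 ÷ 9 = 0 remainder 2; since the remainder is 2, round up to i = 1. First occurrence in the window: #2 on 22 June 2047 (1×9 = 9 days in).
8 July 2047 is 25 days after the start; 25 ÷ 9 = 2 remainder 7. Last occurrence in the window: #3 on 1 July 2047.
Occurrences #2 through #3: 2 in total.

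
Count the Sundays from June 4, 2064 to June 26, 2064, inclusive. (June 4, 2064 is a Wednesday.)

3

June 4, 2064 is a Wednesday; the first Sunday on or after it is June 8, 2064 (4 days later).
From June 8, 2064 to June 26, 2064 is 26 − 8 = 18 days.
18 ÷ 7 = 2 full weeks with remainder 4, so 2 more Sundays after the first → 3.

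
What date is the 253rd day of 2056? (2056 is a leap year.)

2056-09-09

January has 31 days (253 − 31 = 222 remain).
February has 29 days (222 − 29 = 193 remain).
March has 31 days (193 − 31 = 162 remain).
April has 30 days (162 − 30 = 132 remain).
May has 31 days (132 − 31 = 101 remain).
June has 30 days (101 − 30 = 71 remain).
July has 31 days (71 − 31 = 40 remain).
August has 31 days (40 − 31 = 9 remain).
9 into September → September 9.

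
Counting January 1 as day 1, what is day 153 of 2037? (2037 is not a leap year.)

January has 31 days (153 − 31 = 122 remain).
February has 28 days (122 − 28 = 94 remain).
March has 31 days (94 − 31 = 63 remain).
April has 30 days (63 − 30 = 33 remain).
May has 31 days (33 − 31 = 2 remain).
2 into June → June 2.

2 June 2037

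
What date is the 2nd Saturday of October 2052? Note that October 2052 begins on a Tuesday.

October 12, 2052

October 2052 begins on a Tuesday, so the first Saturday is October 5 (4 days later).
The 2nd Saturday is 1 weeks later: 5 + 7 = 12.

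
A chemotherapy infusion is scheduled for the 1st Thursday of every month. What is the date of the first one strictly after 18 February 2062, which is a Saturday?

February 2062 starts on a Wednesday, so its 1st Thursday is 2 February 2062 (1 day in).
That is not after 18 February 2062, so look at March 2062.
March 2062 starts on a Wednesday, so its 1st Thursday is 2 March 2062 (1 day in).

2 March 2062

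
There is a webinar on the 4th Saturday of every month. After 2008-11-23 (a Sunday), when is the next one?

November 2008 starts on a Saturday; its first Saturday is the 1st, so the 4th Saturday is the 22nd — 2008-11-22.
That is not after 2008-11-23, so look at December 2008.
December 2008 starts on a Monday; its first Saturday is the 6th, so the 4th Saturday is the 27th — 2008-12-27.

2008-12-27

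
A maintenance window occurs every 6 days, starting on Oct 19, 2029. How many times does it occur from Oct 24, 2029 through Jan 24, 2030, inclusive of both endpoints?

16

Occurrences land 6·i days after Oct 19, 2029 for i = 0, 1, 2, …
Oct 24, 2029 is 5 days after the start; 5 ÷ 6 = 0 remainder 5; since the remainder is 5, round up to i = 1. First occurrence in the window: #2 on Oct 25, 2029 (1×6 = 6 days in).
Jan 24, 2030 is 97 days after the start; 97 ÷ 6 = 16 remainder 1. Last occurrence in the window: #17 on Jan 23, 2030.
Occurrences #2 through #17: 16 in total.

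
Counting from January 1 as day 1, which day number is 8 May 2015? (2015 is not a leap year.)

Days in months before May: 31 + 28 + 31 + 30 = 120.
Plus 8 days into May → day 128.

128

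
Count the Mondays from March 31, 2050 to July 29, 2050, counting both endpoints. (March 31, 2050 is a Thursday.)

17

March 31, 2050 is a Thursday; the first Monday on or after it is April 4, 2050 (4 days later).
From April 4, 2050 to July 29, 2050: 26 + 31 + 30 + 29 = 116 days (rest of April, May, June, July).
116 ÷ 7 = 16 full weeks with remainder 4, so 16 more Mondays after the first → 17.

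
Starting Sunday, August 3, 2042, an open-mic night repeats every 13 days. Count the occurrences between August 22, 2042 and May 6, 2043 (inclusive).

20

Occurrences land 13·i days after August 3, 2042 for i = 0, 1, 2, …
August 22, 2042 is 19 days after the start; 19 ÷ 13 = 1 remainder 6; since the remainder is 6, round up to i = 2. First occurrence in the window: #3 on August 29, 2042 (2×13 = 26 days in).
May 6, 2043 is 276 days after the start; 276 ÷ 13 = 21 remainder 3. Last occurrence in the window: #22 on May 3, 2043.
Occurrences #3 through #22: 20 in total.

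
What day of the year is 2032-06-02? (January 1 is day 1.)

154

Days in months before June: 31 + 29 + 31 + 30 + 31 = 152.
Plus 2 days into June → day 154.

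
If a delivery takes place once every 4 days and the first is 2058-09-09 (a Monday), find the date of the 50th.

2059-03-24

The 50th occurrence is 49 intervals after the first: 49 × 4 = 196 days after 2058-09-09.
September has 30 days — 21 days to the end of September leaves 175.
October has 31 days (144 left).
November has 30 days (114 left).
December has 31 days (83 left).
January has 31 days (52 left).
February has 28 days (24 left).
24 days into March → 2059-03-24.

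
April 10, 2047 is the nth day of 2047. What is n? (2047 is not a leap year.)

Days in months before April: 31 + 28 + 31 = 90.
Plus 10 days into April → day 100.

100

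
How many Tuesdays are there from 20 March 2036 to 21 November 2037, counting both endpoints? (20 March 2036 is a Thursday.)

87

20 March 2036 is a Thursday; the first Tuesday on or after it is 25 March 2036 (5 days later).
From 25 March 2036 to 21 November 2037: 281 + 325 = 606 days (rest of 2036, to 21 November 2037 in 2037).
606 ÷ 7 = 86 full weeks with remainder 4, so 86 more Tuesdays after the first → 87.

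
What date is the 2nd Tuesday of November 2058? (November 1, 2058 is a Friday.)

12 November 2058

November 2058 begins on a Friday, so the first Tuesday is November 5 (4 days later).
The 2nd Tuesday is 1 weeks later: 5 + 7 = 12.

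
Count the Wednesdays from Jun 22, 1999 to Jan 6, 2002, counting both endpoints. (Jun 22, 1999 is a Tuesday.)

133

Jun 22, 1999 is a Tuesday; the first Wednesday on or after it is Jun 23, 1999 (1 day later).
From Jun 23, 1999 to Jan 6, 2002: 191 + 366 + 365 + 6 = 928 days (rest of 1999, 2000, 2001, to Jan 6, 2002 in 2002).
928 ÷ 7 = 132 full weeks with remainder 4, so 132 more Wednesdays after the first → 133.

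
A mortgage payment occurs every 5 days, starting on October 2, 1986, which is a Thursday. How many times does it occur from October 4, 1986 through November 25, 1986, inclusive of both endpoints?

Occurrences land 5·i days after October 2, 1986 for i = 0, 1, 2, …
October 4, 1986 is 2 days after the start; 2 ÷ 5 = 0 remainder 2; since the remainder is 2, round up to i = 1. First occurrence in the window: #2 on October 7, 1986 (1×5 = 5 days in).
November 25, 1986 is 54 days after the start; 54 ÷ 5 = 10 remainder 4. Last occurrence in the window: #11 on November 21, 1986.
Occurrences #2 through #11: 10 in total.

10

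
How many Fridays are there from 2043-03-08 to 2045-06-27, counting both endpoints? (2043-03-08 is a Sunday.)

120

2043-03-08 is a Sunday; the first Friday on or after it is 2043-03-13 (5 days later).
From 2043-03-13 to 2045-06-27: 293 + 366 + 178 = 837 days (rest of 2043, 2044, to 2045-06-27 in 2045).
837 ÷ 7 = 119 full weeks with remainder 4, so 119 more Fridays after the first → 120.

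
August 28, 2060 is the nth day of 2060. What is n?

Days in months before August: 31 + 29 + 31 + 30 + 31 + 30 + 31 = 213.
Plus 28 days into August → day 241.

241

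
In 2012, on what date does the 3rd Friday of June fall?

June 2012 begins on a Friday, so the first Friday is June 1.
The 3rd Friday is 2 weeks later: 1 + 14 = 15.

2012-06-15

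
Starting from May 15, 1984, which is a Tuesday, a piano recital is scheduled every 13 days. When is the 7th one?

The 7th occurrence is 6 intervals after the first: 6 × 13 = 78 days after May 15, 1984.
May has 31 days — 16 days to the end of May leaves 62.
June has 30 days (32 left).
July has 31 days (1 left).
1 day into August → August 1, 1984.

August 1, 1984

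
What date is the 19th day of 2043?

19 into January → January 19.

January 19, 2043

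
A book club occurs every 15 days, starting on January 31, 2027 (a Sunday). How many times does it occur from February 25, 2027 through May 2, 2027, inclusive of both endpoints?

Occurrences land 15·i days after January 31, 2027 for i = 0, 1, 2, …
February 25, 2027 is 25 days after the start; 25 ÷ 15 = 1 remainder 10; since the remainder is 10, round up to i = 2. First occurrence in the window: #3 on March 2, 2027 (2×15 = 30 days in).
May 2, 2027 is 91 days after the start; 91 ÷ 15 = 6 remainder 1. Last occurrence in the window: #7 on May 1, 2027.
Occurrences #3 through #7: 5 in total.

5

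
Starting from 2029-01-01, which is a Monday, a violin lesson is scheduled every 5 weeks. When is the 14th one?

The 14th occurrence is 13 intervals after the first: 13 × 35 = 455 days after 2029-01-01.
January has 31 days — 30 days to the end of January leaves 425.
From end of January to end of 2029 is 334 days (91 left).
January has 31 days (60 left).
February has 28 days (32 left).
March has 31 days (1 left).
1 day into April → 2030-04-01.

2030-04-01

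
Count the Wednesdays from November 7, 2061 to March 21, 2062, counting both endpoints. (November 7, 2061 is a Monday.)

November 7, 2061 is a Monday; the first Wednesday on or after it is November 9, 2061 (2 days later).
From November 9, 2061 to March 21, 2062: 21 + 31 + 31 + 28 + 21 = 132 days (rest of November, December, January, February, March).
132 ÷ 7 = 18 full weeks with remainder 6, so 18 more Wednesdays after the first → 19.

19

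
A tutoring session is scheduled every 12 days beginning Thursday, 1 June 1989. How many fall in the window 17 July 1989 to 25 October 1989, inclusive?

9

Occurrences land 12·i days after 1 June 1989 for i = 0, 1, 2, …
17 July 1989 is 46 days after the start; 46 ÷ 12 = 3 remainder 10; since the remainder is 10, round up to i = 4. First occurrence in the window: #5 on 19 July 1989 (4×12 = 48 days in).
25 October 1989 is 146 days after the start; 146 ÷ 12 = 12 remainder 2. Last occurrence in the window: #13 on 23 October 1989.
Occurrences #5 through #13: 9 in total.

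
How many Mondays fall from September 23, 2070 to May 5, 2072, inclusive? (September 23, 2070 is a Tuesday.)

84

September 23, 2070 is a Tuesday; the first Monday on or after it is September 29, 2070 (6 days later).
From September 29, 2070 to May 5, 2072: 93 + 365 + 126 = 584 days (rest of 2070, 2071, to May 5, 2072 in 2072).
584 ÷ 7 = 83 full weeks with remainder 3, so 83 more Mondays after the first → 84.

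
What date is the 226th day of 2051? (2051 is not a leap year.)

2051-08-14

January has 31 days (226 − 31 = 195 remain).
February has 28 days (195 − 28 = 167 remain).
March has 31 days (167 − 31 = 136 remain).
April has 30 days (136 − 30 = 106 remain).
May has 31 days (106 − 31 = 75 remain).
June has 30 days (75 − 30 = 45 remain).
July has 31 days (45 − 31 = 14 remain).
14 into August → August 14.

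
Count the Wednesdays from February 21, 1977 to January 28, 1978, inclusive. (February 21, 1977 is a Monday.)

February 21, 1977 is a Monday; the first Wednesday on or after it is February 23, 1977 (2 days later).
From February 23, 1977 to January 28, 1978: 311 + 28 = 339 days (rest of 1977, to January 28, 1978 in 1978).
339 ÷ 7 = 48 full weeks with remainder 3, so 48 more Wednesdays after the first → 49.

49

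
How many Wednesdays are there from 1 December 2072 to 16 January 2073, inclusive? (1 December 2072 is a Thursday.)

6

1 December 2072 is a Thursday; the first Wednesday on or after it is 7 December 2072 (6 days later).
From 7 December 2072 to 16 January 2073: 24 + 16 = 40 days (rest of December, January).
40 ÷ 7 = 5 full weeks with remainder 5, so 5 more Wednesdays after the first → 6.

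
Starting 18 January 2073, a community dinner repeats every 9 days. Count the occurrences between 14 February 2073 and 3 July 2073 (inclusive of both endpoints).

Occurrences land 9·i days after 18 January 2073 for i = 0, 1, 2, …
14 February 2073 is 27 days after the start; 27 ÷ 9 = 3 remainder 0. First occurrence in the window: #4 on 14 February 2073 (3×9 = 27 days in).
3 July 2073 is 166 days after the start; 166 ÷ 9 = 18 remainder 4. Last occurrence in the window: #19 on 29 June 2073.
Occurrences #4 through #19: 16 in total.

16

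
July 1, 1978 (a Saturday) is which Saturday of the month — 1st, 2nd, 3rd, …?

1st

Day 1 falls in week ⌈1/7⌉ of the month.
Days 1–7 hold the 1st Saturday, 8–14 the 2nd, 15–21 the 3rd, 22–28 the 4th, 29–31 the 5th.
1 is in the range for the 1st.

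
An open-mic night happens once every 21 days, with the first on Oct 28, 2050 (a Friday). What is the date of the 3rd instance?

Dec 9, 2050

The 3rd occurrence is 2 intervals after the first: 2 × 21 = 42 days after Oct 28, 2050.
Oct has 31 days — 3 days to the end of Oct leaves 39.
Nov has 30 days (9 left).
9 days into Dec → Dec 9, 2050.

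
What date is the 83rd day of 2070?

2070-03-24

January has 31 days (83 − 31 = 52 remain).
February has 28 days (52 − 28 = 24 remain).
24 into March → March 24.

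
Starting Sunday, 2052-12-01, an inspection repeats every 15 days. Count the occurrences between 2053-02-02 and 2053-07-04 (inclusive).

10

Occurrences land 15·i days after 2052-12-01 for i = 0, 1, 2, …
2053-02-02 is 63 days after the start; 63 ÷ 15 = 4 remainder 3; since the remainder is 3, round up to i = 5. First occurrence in the window: #6 on 2053-02-14 (5×15 = 75 days in).
2053-07-04 is 215 days after the start; 215 ÷ 15 = 14 remainder 5. Last occurrence in the window: #15 on 2053-06-29.
Occurrences #6 through #15: 10 in total.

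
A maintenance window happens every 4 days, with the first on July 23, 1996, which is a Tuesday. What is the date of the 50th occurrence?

The 50th occurrence is 49 intervals after the first: 49 × 4 = 196 days after July 23, 1996.
July has 31 days — 8 days to the end of July leaves 188.
August has 31 days (157 left).
September has 30 days (127 left).
October has 31 days (96 left).
November has 30 days (66 left).
December has 31 days (35 left).
January has 31 days (4 left).
4 days into February → February 4, 1997.

February 4, 1997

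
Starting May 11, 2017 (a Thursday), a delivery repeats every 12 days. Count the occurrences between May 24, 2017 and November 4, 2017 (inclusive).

Occurrences land 12·i days after May 11, 2017 for i = 0, 1, 2, …
May 24, 2017 is 13 days after the start; 13 ÷ 12 = 1 remainder 1; since the remainder is 1, round up to i = 2. First occurrence in the window: #3 on June 4, 2017 (2×12 = 24 days in).
November 4, 2017 is 177 days after the start; 177 ÷ 12 = 14 remainder 9. Last occurrence in the window: #15 on October 26, 2017.
Occurrences #3 through #15: 13 in total.

13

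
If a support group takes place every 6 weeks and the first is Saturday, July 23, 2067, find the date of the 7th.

March 31, 2068

The 7th occurrence is 6 intervals after the first: 6 × 42 = 252 days after July 23, 2067.
July has 31 days — 8 days to the end of July leaves 244.
August has 31 days (213 left).
September has 30 days (183 left).
October has 31 days (152 left).
November has 30 days (122 left).
December has 31 days (91 left).
January has 31 days (60 left).
February has 29 days (31 left).
31 days into March → March 31, 2068.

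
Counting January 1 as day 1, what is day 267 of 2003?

September 24, 2003

January has 31 days (267 − 31 = 236 remain).
February has 28 days (236 − 28 = 208 remain).
March has 31 days (208 − 31 = 177 remain).
April has 30 days (177 − 30 = 147 remain).
May has 31 days (147 − 31 = 116 remain).
June has 30 days (116 − 30 = 86 remain).
July has 31 days (86 − 31 = 55 remain).
August has 31 days (55 − 31 = 24 remain).
24 into September → September 24.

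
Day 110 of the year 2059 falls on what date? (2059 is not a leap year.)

Apr 20, 2059

Jan has 31 days (110 − 31 = 79 remain).
Feb has 28 days (79 − 28 = 51 remain).
Mar has 31 days (51 − 31 = 20 remain).
20 into Apr → Apr 20.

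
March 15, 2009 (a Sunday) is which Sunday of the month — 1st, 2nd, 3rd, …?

Day 15 falls in week ⌈15/7⌉ of the month.
Days 1–7 hold the 1st Sunday, 8–14 the 2nd, 15–21 the 3rd, 22–28 the 4th, 29–31 the 5th.
15 is in the range for the 3rd.

3rd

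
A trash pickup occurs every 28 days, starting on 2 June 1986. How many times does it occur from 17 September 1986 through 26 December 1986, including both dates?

Occurrences land 28·i days after 2 June 1986 for i = 0, 1, 2, …
17 September 1986 is 107 days after the start; 107 ÷ 28 = 3 remainder 23; since the remainder is 23, round up to i = 4. First occurrence in the window: #5 on 22 September 1986 (4×28 = 112 days in).
26 December 1986 is 207 days after the start; 207 ÷ 28 = 7 remainder 11. Last occurrence in the window: #8 on 15 December 1986.
Occurrences #5 through #8: 4 in total.

4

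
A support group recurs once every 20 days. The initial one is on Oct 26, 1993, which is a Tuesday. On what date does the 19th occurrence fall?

The 19th occurrence is 18 intervals after the first: 18 × 20 = 360 days after Oct 26, 1993.
Oct has 31 days — 5 days to the end of Oct leaves 355.
Nov has 30 days (325 left).
Dec has 31 days (294 left).
Jan has 31 days (263 left).
Feb has 28 days (235 left).
Mar has 31 days (204 left).
Apr has 30 days (174 left).
May has 31 days (143 left).
Jun has 30 days (113 left).
Jul has 31 days (82 left).
Aug has 31 days (51 left).
Sep has 30 days (21 left).
21 days into Oct → Oct 21, 1994.

Oct 21, 1994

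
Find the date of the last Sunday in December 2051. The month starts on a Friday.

December 31, 2051

December 2051 begins on a Friday, so the first Sunday is December 3 (2 days later).
December 2051 has 31 days. Adding weeks: 3, 10, 17, 24, 31 — the last one ≤ 31 is the 31st.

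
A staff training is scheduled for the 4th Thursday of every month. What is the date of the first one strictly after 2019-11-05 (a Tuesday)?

November 2019 starts on a Friday; its first Thursday is the 7th, so the 4th Thursday is the 28th — 2019-11-28.
2019-11-28 is after 2019-11-05, so that is the next one.

2019-11-28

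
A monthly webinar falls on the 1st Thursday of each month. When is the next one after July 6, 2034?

July 2034 starts on a Saturday, so its 1st Thursday is July 6, 2034 (5 days in).
That is not after July 6, 2034, so look at August 2034.
August 2034 starts on a Tuesday, so its 1st Thursday is August 3, 2034 (2 days in).

August 3, 2034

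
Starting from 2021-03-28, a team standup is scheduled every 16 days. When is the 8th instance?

The 8th occurrence is 7 intervals after the first: 7 × 16 = 112 days after 2021-03-28.
March has 31 days — 3 days to the end of March leaves 109.
April has 30 days (79 left).
May has 31 days (48 left).
June has 30 days (18 left).
18 days into July → 2021-07-18.

2021-07-18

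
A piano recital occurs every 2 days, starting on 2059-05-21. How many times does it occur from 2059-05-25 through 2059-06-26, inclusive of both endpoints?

Occurrences land 2·i days after 2059-05-21 for i = 0, 1, 2, …
2059-05-25 is 4 days after the start; 4 ÷ 2 = 2 remainder 0. First occurrence in the window: #3 on 2059-05-25 (2×2 = 4 days in).
2059-06-26 is 36 days after the start; 36 ÷ 2 = 18 remainder 0. Last occurrence in the window: #19 on 2059-06-26.
Occurrences #3 through #19: 17 in total.

17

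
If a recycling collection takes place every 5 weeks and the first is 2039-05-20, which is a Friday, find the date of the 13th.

The 13th occurrence is 12 intervals after the first: 12 × 35 = 420 days after 2039-05-20.
May has 31 days — 11 days to the end of May leaves 409.
From end of May to end of 2039 is 214 days (195 left).
January has 31 days (164 left).
February has 29 days (135 left).
March has 31 days (104 left).
April has 30 days (74 left).
May has 31 days (43 left).
June has 30 days (13 left).
13 days into July → 2040-07-13.

2040-07-13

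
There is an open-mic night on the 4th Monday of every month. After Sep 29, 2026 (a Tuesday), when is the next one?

Oct 26, 2026

Sep 2026 starts on a Tuesday; its first Monday is the 7th, so the 4th Monday is the 28th — Sep 28, 2026.
That is not after Sep 29, 2026, so look at Oct 2026.
Oct 2026 starts on a Thursday; its first Monday is the 5th, so the 4th Monday is the 26th — Oct 26, 2026.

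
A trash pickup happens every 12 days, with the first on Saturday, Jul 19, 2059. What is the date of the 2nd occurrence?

The 2nd occurrence is 1 interval after the first: 1 × 12 = 12 days after Jul 19, 2059.
12 days later is Jul 31, 2059.

Jul 31, 2059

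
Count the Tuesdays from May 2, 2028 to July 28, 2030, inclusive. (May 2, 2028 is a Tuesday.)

117

May 2, 2028 is a Tuesday; the first Tuesday on or after it is May 2, 2028.
From May 2, 2028 to July 28, 2030: 243 + 365 + 209 = 817 days (rest of 2028, 2029, to July 28, 2030 in 2030).
817 ÷ 7 = 116 full weeks with remainder 5, so 116 more Tuesdays after the first → 117.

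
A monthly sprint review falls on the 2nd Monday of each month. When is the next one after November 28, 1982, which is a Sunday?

December 13, 1982

November 1982 starts on a Monday; its first Monday is the 1st, so the 2nd Monday is the 8th — November 8, 1982.
That is not after November 28, 1982, so look at December 1982.
December 1982 starts on a Wednesday; its first Monday is the 6th, so the 2nd Monday is the 13th — December 13, 1982.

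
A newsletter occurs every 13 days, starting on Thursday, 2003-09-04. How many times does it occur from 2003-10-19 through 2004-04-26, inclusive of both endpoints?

15

Occurrences land 13·i days after 2003-09-04 for i = 0, 1, 2, …
2003-10-19 is 45 days after the start; 45 ÷ 13 = 3 remainder 6; since the remainder is 6, round up to i = 4. First occurrence in the window: #5 on 2003-10-26 (4×13 = 52 days in).
2004-04-26 is 235 days after the start; 235 ÷ 13 = 18 remainder 1. Last occurrence in the window: #19 on 2004-04-25.
Occurrences #5 through #19: 15 in total.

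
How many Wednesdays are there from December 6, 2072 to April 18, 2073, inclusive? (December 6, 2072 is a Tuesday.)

December 6, 2072 is a Tuesday; the first Wednesday on or after it is December 7, 2072 (1 day later).
From December 7, 2072 to April 18, 2073: 24 + 31 + 28 + 31 + 18 = 132 days (rest of December, January, February, March, April).
132 ÷ 7 = 18 full weeks with remainder 6, so 18 more Wednesdays after the first → 19.

19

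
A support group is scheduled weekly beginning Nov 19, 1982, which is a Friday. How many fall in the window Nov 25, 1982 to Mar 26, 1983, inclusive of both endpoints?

18

Occurrences land 7·i days after Nov 19, 1982 for i = 0, 1, 2, …
Nov 25, 1982 is 6 days after the start; 6 ÷ 7 = 0 remainder 6; since the remainder is 6, round up to i = 1. First occurrence in the window: #2 on Nov 26, 1982 (1×7 = 7 days in).
Mar 26, 1983 is 127 days after the start; 127 ÷ 7 = 18 remainder 1. Last occurrence in the window: #19 on Mar 25, 1983.
Occurrences #2 through #19: 18 in total.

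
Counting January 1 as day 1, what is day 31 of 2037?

January 31, 2037

31 into January → January 31.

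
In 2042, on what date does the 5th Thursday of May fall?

May 2042 begins on a Thursday, so the first Thursday is May 1.
The 5th Thursday is 4 weeks later: 1 + 28 = 29.

2042-05-29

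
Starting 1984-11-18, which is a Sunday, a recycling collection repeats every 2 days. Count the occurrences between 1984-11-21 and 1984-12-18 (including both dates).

14

Occurrences land 2·i days after 1984-11-18 for i = 0, 1, 2, …
1984-11-21 is 3 days after the start; 3 ÷ 2 = 1 remainder 1; since the remainder is 1, round up to i = 2. First occurrence in the window: #3 on 1984-11-22 (2×2 = 4 days in).
1984-12-18 is 30 days after the start; 30 ÷ 2 = 15 remainder 0. Last occurrence in the window: #16 on 1984-12-18.
Occurrences #3 through #16: 14 in total.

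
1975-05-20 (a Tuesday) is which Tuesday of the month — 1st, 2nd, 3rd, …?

3rd

Day 20 falls in week ⌈20/7⌉ of the month.
Days 1–7 hold the 1st Tuesday, 8–14 the 2nd, 15–21 the 3rd, 22–28 the 4th, 29–31 the 5th.
20 is in the range for the 3rd.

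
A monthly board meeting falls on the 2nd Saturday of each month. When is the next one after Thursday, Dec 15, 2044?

Dec 2044 starts on a Thursday; its first Saturday is the 3rd, so the 2nd Saturday is the 10th — Dec 10, 2044.
That is not after Dec 15, 2044, so look at Jan 2045.
Jan 2045 starts on a Sunday; its first Saturday is the 7th, so the 2nd Saturday is the 14th — Jan 14, 2045.

Jan 14, 2045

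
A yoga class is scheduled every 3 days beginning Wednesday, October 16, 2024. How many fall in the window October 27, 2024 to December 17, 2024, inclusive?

17

Occurrences land 3·i days after October 16, 2024 for i = 0, 1, 2, …
October 27, 2024 is 11 days after the start; 11 ÷ 3 = 3 remainder 2; since the remainder is 2, round up to i = 4. First occurrence in the window: #5 on October 28, 2024 (4×3 = 12 days in).
December 17, 2024 is 62 days after the start; 62 ÷ 3 = 20 remainder 2. Last occurrence in the window: #21 on December 15, 2024.
Occurrences #5 through #21: 17 in total.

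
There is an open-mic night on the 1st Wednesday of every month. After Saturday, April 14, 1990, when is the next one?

May 2, 1990

April 1990 starts on a Sunday, so its 1st Wednesday is April 4, 1990 (3 days in).
That is not after April 14, 1990, so look at May 1990.
May 1990 starts on a Tuesday, so its 1st Wednesday is May 2, 1990 (1 day in).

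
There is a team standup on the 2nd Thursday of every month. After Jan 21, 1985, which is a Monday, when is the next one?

Feb 14, 1985

Jan 1985 starts on a Tuesday; its first Thursday is the 3rd, so the 2nd Thursday is the 10th — Jan 10, 1985.
That is not after Jan 21, 1985, so look at Feb 1985.
Feb 1985 starts on a Friday; its first Thursday is the 7th, so the 2nd Thursday is the 14th — Feb 14, 1985.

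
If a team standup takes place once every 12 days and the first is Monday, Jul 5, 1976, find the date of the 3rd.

Jul 29, 1976

The 3rd occurrence is 2 intervals after the first: 2 × 12 = 24 days after Jul 5, 1976.
24 days later is Jul 29, 1976.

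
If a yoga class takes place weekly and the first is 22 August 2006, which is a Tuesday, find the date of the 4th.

12 September 2006

The 4th occurrence is 3 intervals after the first: 3 × 7 = 21 days after 22 August 2006.
August has 31 days — 9 days to the end of August leaves 12.
12 days into September → 12 September 2006.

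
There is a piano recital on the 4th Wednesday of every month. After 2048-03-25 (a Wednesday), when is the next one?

March 2048 starts on a Sunday; its first Wednesday is the 4th, so the 4th Wednesday is the 25th — 2048-03-25.
That is not after 2048-03-25, so look at April 2048.
April 2048 starts on a Wednesday; its first Wednesday is the 1st, so the 4th Wednesday is the 22nd — 2048-04-22.

2048-04-22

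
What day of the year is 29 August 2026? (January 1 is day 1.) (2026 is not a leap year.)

241

Days in months before August: 31 + 28 + 31 + 30 + 31 + 30 + 31 = 212.
Plus 29 days into August → day 241.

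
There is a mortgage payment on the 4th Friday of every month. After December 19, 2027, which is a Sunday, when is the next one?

December 24, 2027

December 2027 starts on a Wednesday; its first Friday is the 3rd, so the 4th Friday is the 24th — December 24, 2027.
December 24, 2027 is after December 19, 2027, so that is the next one.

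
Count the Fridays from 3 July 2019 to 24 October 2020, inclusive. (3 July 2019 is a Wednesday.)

3 July 2019 is a Wednesday; the first Friday on or after it is 5 July 2019 (2 days later).
From 5 July 2019 to 24 October 2020: 179 + 298 = 477 days (rest of 2019, to 24 October 2020 in 2020).
477 ÷ 7 = 68 full weeks with remainder 1, so 68 more Fridays after the first → 69.

69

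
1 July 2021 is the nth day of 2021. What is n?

Days in months before July: 31 + 28 + 31 + 30 + 31 + 30 = 181.
Plus 1 day into July → day 182.

182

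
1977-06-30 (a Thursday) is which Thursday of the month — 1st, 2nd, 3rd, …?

Day 30 falls in week ⌈30/7⌉ of the month.
Days 1–7 hold the 1st Thursday, 8–14 the 2nd, 15–21 the 3rd, 22–28 the 4th, 29–31 the 5th.
30 is in the range for the 5th.

5th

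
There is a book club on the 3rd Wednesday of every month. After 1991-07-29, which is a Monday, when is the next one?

July 1991 starts on a Monday; its first Wednesday is the 3rd, so the 3rd Wednesday is the 17th — 1991-07-17.
That is not after 1991-07-29, so look at August 1991.
August 1991 starts on a Thursday; its first Wednesday is the 7th, so the 3rd Wednesday is the 21st — 1991-08-21.

1991-08-21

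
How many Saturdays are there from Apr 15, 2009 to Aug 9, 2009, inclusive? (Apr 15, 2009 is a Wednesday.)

17

Apr 15, 2009 is a Wednesday; the first Saturday on or after it is Apr 18, 2009 (3 days later).
From Apr 18, 2009 to Aug 9, 2009: 12 + 31 + 30 + 31 + 9 = 113 days (rest of Apr, May, Jun, Jul, Aug).
113 ÷ 7 = 16 full weeks with remainder 1, so 16 more Saturdays after the first → 17.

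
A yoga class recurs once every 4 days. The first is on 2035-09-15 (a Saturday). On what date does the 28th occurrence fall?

The 28th occurrence is 27 intervals after the first: 27 × 4 = 108 days after 2035-09-15.
September has 30 days — 15 days to the end of September leaves 93.
October has 31 days (62 left).
November has 30 days (32 left).
December has 31 days (1 left).
1 day into January → 2036-01-01.

2036-01-01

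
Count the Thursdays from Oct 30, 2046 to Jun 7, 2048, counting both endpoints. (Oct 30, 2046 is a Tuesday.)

84

Oct 30, 2046 is a Tuesday; the first Thursday on or after it is Nov 1, 2046 (2 days later).
From Nov 1, 2046 to Jun 7, 2048: 60 + 365 + 159 = 584 days (rest of 2046, 2047, to Jun 7, 2048 in 2048).
584 ÷ 7 = 83 full weeks with remainder 3, so 83 more Thursdays after the first → 84.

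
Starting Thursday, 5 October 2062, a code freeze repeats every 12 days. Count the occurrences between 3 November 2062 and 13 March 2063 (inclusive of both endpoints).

11

Occurrences land 12·i days after 5 October 2062 for i = 0, 1, 2, …
3 November 2062 is 29 days after the start; 29 ÷ 12 = 2 remainder 5; since the remainder is 5, round up to i = 3. First occurrence in the window: #4 on 10 November 2062 (3×12 = 36 days in).
13 March 2063 is 159 days after the start; 159 ÷ 12 = 13 remainder 3. Last occurrence in the window: #14 on 10 March 2063.
Occurrences #4 through #14: 11 in total.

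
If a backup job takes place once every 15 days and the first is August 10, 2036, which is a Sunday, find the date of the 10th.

December 23, 2036

The 10th occurrence is 9 intervals after the first: 9 × 15 = 135 days after August 10, 2036.
August has 31 days — 21 days to the end of August leaves 114.
September has 30 days (84 left).
October has 31 days (53 left).
November has 30 days (23 left).
23 days into December → December 23, 2036.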